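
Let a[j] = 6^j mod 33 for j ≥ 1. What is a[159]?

24

Listing terms: a[1] = 6, a[2] = 3, a[3] = 18, a[4] = 9, a[5] = 21, a[6] = 27, a[7] = 30, a[8] = 15, a[9] = 24, a[10] = 12, a[11] = 6.
Since a[11] = a[1] = 6, the sequence is periodic with period 10.
So a[159] = a[1 + ((159-1) mod 10)] = a[9] = 24.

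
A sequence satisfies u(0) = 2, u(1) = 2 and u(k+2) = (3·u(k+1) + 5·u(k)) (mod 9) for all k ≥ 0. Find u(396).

Computing terms: u(0) = 2; u(1) = 2; u(2) = 7; u(3) = 4; u(4) = 2; u(5) = 8; u(6) = 7; u(7) = 7; u(8) = 2; u(9) = 5; u(10) = 7; u(11) = 1; u(12) = 2; u(13) = 2.
Since (u(12), u(13)) = (u(0), u(1)) = (2, 2) (two consecutive terms determine the rest), the sequence is periodic with period 12.
(396 - 0) mod 12 = 0, so u(396) = u(0) = 2.

2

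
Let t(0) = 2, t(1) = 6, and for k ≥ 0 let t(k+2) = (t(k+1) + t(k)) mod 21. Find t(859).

14

Computing terms: t(0) = 2,  t(1) = 6,  t(2) = 8,  t(3) = 14,  t(4) = 1,  t(5) = 15,  t(6) = 16,  t(7) = 10,  t(8) = 5,  t(9) = 15,  t(10) = 20,  t(11) = 14,  t(12) = 13,  t(13) = 6,  t(14) = 19,  t(15) = 4,  t(16) = 2,  t(17) = 6.
Since (t(16), t(17)) = (t(0), t(1)) = (2, 6) (two consecutive terms determine the rest), the sequence is periodic with period 16.
(859 - 0) mod 16 = 11, so t(859) = t(11) = 14.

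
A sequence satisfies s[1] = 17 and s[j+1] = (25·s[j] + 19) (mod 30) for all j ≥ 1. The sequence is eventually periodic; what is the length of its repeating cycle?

Listing terms: s[1] = 17,  s[2] = 24,  s[3] = 19,  s[4] = 14,  s[5] = 9,  s[6] = 4,  s[7] = 29,  s[8] = 24.
Since s[8] = s[2] = 24, the sequence is eventually periodic: after a pre-period of length 1 it cycles with period 6.

6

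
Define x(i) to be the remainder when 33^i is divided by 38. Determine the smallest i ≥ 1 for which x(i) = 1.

We have x(0) = 1, x(1) = 33, x(2) = 25, x(3) = 27, x(4) = 17, x(5) = 29, x(6) = 7, x(7) = 3, x(8) = 23, x(9) = 37, x(10) = 5, x(11) = 13, x(12) = 11, x(13) = 21, x(14) = 9, x(15) = 31, x(16) = 35, x(17) = 15, x(18) = 1.
Since x(18) = x(0) = 1, the sequence is periodic with period 18.
The value 1 next appears (with i ≥ 1) at x(18).

18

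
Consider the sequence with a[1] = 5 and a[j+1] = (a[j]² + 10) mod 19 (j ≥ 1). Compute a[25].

10

Listing terms: a[1] = 5, a[2] = 16, a[3] = 0, a[4] = 10, a[5] = 15, a[6] = 7, a[7] = 2, a[8] = 14, a[9] = 16.
Since a[9] = a[2] = 16, the sequence is eventually periodic: after a pre-period of length 1 it cycles with period 7.
For j ≥ 2, a[j] depends only on (j - 2) mod 7. (25 - 2) mod 7 = 2, so a[25] = a[4] = 10.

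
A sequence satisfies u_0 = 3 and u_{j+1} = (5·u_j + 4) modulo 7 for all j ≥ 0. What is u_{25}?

Computing terms: u_0 = 3,  u_1 = 5,  u_2 = 1,  u_3 = 2,  u_4 = 0,  u_5 = 4,  u_6 = 3.
Since u_6 = u_0 = 3, the sequence is periodic with period 6.
(25 - 0) mod 6 = 1, so u_{25} = u_1 = 5.

5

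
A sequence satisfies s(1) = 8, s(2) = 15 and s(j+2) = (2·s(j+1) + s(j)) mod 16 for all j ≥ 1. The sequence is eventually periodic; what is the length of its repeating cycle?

We have s(1) = 8, s(2) = 15, s(3) = 6, s(4) = 11, s(5) = 12, s(6) = 3, s(7) = 2, s(8) = 7, s(9) = 0, s(10) = 7, s(11) = 14, s(12) = 3, s(13) = 4, s(14) = 11, s(15) = 10, s(16) = 15, s(17) = 8, s(18) = 15.
Since (s(17), s(18)) = (s(1), s(2)) = (8, 15) (two consecutive terms determine the rest), the sequence is periodic with period 16.

16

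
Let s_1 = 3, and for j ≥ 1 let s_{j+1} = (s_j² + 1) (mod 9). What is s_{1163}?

8

We have s_1 = 3, s_2 = 1, s_3 = 2, s_4 = 5, s_5 = 8, s_6 = 2.
Since s_6 = s_3 = 2, the sequence is eventually periodic: after a pre-period of length 2 it cycles with period 3.
For j ≥ 3, s_j depends only on (j - 3) mod 3. (1163 - 3) mod 3 = 2, so s_{1163} = s_5 = 8.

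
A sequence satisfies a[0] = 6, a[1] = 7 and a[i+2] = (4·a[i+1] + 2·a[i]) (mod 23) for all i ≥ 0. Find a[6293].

Computing terms: a[0] = 6, a[1] = 7, a[2] = 17, a[3] = 13, a[4] = 17, a[5] = 2, a[6] = 19, a[7] = 11, a[8] = 13, a[9] = 5, a[10] = 0, a[11] = 10, a[12] = 17, a[13] = 19, a[14] = 18, a[15] = 18, a[16] = 16, a[17] = 8, a[18] = 18, a[19] = 19, a[20] = 20, a[21] = 3, a[22] = 6, a[23] = 7.
Since (a[22], a[23]) = (a[0], a[1]) = (6, 7) (two consecutive terms determine the rest), the sequence is periodic with period 22.
(6293 - 0) mod 22 = 1, so a[6293] = a[1] = 7.

7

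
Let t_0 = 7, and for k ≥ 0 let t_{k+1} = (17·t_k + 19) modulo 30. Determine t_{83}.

We have t_0 = 7,  t_1 = 18,  t_2 = 25,  t_3 = 24,  t_4 = 7.
Since t_4 = t_0 = 7, the sequence is periodic with period 4.
So t_{83} = t_{0 + ((83-0) mod 4)} = t_3 = 24.

24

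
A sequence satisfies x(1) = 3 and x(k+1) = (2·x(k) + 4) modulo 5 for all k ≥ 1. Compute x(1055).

4

Computing terms: x(1) = 3,  x(2) = 0,  x(3) = 4,  x(4) = 2,  x(5) = 3.
Since x(5) = x(1) = 3, the sequence is periodic with period 4.
(1055 - 1) mod 4 = 2, so x(1055) = x(3) = 4.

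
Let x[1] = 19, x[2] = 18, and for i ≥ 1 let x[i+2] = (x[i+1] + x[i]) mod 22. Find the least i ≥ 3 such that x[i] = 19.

x[1] = 19,  x[2] = 18,  x[3] = 15,  x[4] = 11,  x[5] = 4,  x[6] = 15,  x[7] = 19,  x[8] = 12,  x[9] = 9,  x[10] = 21,  x[11] = 8,  x[12] = 7,  x[13] = 15,  x[14] = 0,  x[15] = 15,  x[16] = 15,  x[17] = 8,  x[18] = 1,  x[19] = 9,  x[20] = 10,  x[21] = 19,  x[22] = 7,  x[23] = 4,  x[24] = 11,  x[25] = 15,  x[26] = 4,  x[27] = 19,  x[28] = 1,  x[29] = 20,  x[30] = 21,  x[31] = 19,  x[32] = 18.
Since (x[31], x[32]) = (x[1], x[2]) = (19, 18) (two consecutive terms determine the rest), the sequence is periodic with period 30.
The value 19 first appears (with i ≥ 3) at x[7].

7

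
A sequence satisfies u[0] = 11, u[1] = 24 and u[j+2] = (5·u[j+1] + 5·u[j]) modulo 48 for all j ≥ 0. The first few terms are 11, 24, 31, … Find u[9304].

u[0] = 11,  u[1] = 24,  u[2] = 31,  u[3] = 35,  u[4] = 42,  u[5] = 1,  u[6] = 23,  u[7] = 24,  u[8] = 43,  u[9] = 47,  u[10] = 18,  u[11] = 37,  u[12] = 35,  u[13] = 24,  u[14] = 7,  u[15] = 11,  u[16] = 42,  u[17] = 25,  u[18] = 47,  u[19] = 24,  u[20] = 19,  u[21] = 23,  u[22] = 18,  u[23] = 13,  u[24] = 11,  u[25] = 24.
The sequence repeats with period 24.
(9304 - 0) mod 24 = 16, so u[9304] = u[16] = 42.

42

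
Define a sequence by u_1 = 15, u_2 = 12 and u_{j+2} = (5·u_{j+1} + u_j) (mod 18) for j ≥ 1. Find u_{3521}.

Computing terms: u_1 = 15; u_2 = 12; u_3 = 3; u_4 = 9; u_5 = 12; u_6 = 15; u_7 = 15; u_8 = 0; u_9 = 15; u_{10} = 3; u_{11} = 12; u_{12} = 9; u_{13} = 3; u_{14} = 6; u_{15} = 15; u_{16} = 9; u_{17} = 6; u_{18} = 3; u_{19} = 3; u_{20} = 0; u_{21} = 3; u_{22} = 15; u_{23} = 6; u_{24} = 9; u_{25} = 15; u_{26} = 12.
The sequence repeats with period 24.
So u_{3521} = u_{1 + ((3521-1) mod 24)} = u_{17} = 6.

6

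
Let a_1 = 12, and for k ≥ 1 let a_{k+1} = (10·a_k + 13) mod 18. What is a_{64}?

a_1 = 12, a_2 = 7, a_3 = 11, a_4 = 15, a_5 = 1, a_6 = 5, a_7 = 9, a_8 = 13, a_9 = 17, a_{10} = 3, a_{11} = 7.
Since a_{11} = a_2 = 7, the sequence is eventually periodic: after a pre-period of length 1 it cycles with period 9.
For k ≥ 2, a_k depends only on (k - 2) mod 9. (64 - 2) mod 9 = 8, so a_{64} = a_{10} = 3.

3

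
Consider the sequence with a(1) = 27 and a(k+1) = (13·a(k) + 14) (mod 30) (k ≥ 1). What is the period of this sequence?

a(1) = 27,  a(2) = 5,  a(3) = 19,  a(4) = 21,  a(5) = 17,  a(6) = 25,  a(7) = 9,  a(8) = 11,  a(9) = 7,  a(10) = 15,  a(11) = 29,  a(12) = 1,  a(13) = 27.
Since a(13) = a(1) = 27, the sequence is periodic with period 12.

12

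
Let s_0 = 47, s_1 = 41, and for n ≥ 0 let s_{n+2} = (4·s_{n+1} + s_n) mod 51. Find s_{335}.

Listing terms: s_0 = 47,  s_1 = 41,  s_2 = 7,  s_3 = 18,  s_4 = 28,  s_5 = 28,  s_6 = 38,  s_7 = 27,  s_8 = 44,  s_9 = 50,  s_{10} = 40,  s_{11} = 6,  s_{12} = 13,  s_{13} = 7,  s_{14} = 41,  s_{15} = 18,  s_{16} = 11,  s_{17} = 11,  s_{18} = 4,  s_{19} = 27,  s_{20} = 10,  s_{21} = 16,  s_{22} = 23,  s_{23} = 6,  s_{24} = 47,  s_{25} = 41.
Since (s_{24}, s_{25}) = (s_0, s_1) = (47, 41) (two consecutive terms determine the rest), the sequence is periodic with period 24.
(335 - 0) mod 24 = 23, so s_{335} = s_{23} = 6.

6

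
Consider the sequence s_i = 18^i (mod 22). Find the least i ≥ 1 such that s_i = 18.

1

s_0 = 1, s_1 = 18, s_2 = 16, s_3 = 2, s_4 = 14, s_5 = 10, s_6 = 4, s_7 = 6, s_8 = 20, s_9 = 8, s_{10} = 12, s_{11} = 18.
Since s_{11} = s_1 = 18, the sequence is eventually periodic: after a pre-period of length 1 it cycles with period 10.
The value 18 first appears (with i ≥ 1) at s_1.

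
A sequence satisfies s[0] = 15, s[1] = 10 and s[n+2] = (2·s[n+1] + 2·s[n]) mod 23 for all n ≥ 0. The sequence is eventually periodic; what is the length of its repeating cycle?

We have s[0] = 15, s[1] = 10, s[2] = 4, s[3] = 5, s[4] = 18, s[5] = 0, s[6] = 13, s[7] = 3, s[8] = 9, s[9] = 1, s[10] = 20, s[11] = 19, s[12] = 9, s[13] = 10, s[14] = 15, s[15] = 4, s[16] = 15, s[17] = 15, s[18] = 14, s[19] = 12, s[20] = 6, s[21] = 13, s[22] = 15, s[23] = 10.
The sequence repeats with period 22.

22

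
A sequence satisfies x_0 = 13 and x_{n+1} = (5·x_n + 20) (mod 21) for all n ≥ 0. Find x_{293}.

7

x_0 = 13, x_1 = 1, x_2 = 4, x_3 = 19, x_4 = 10, x_5 = 7, x_6 = 13.
Since x_6 = x_0 = 13, the sequence is periodic with period 6.
So x_{293} = x_{0 + ((293-0) mod 6)} = x_5 = 7.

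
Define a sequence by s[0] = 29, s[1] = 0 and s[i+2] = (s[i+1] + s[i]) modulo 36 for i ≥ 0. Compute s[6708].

s[0] = 29; s[1] = 0; s[2] = 29; s[3] = 29; s[4] = 22; s[5] = 15; s[6] = 1; s[7] = 16; s[8] = 17; s[9] = 33; s[10] = 14; s[11] = 11; s[12] = 25; s[13] = 0; s[14] = 25; s[15] = 25; s[16] = 14; s[17] = 3; s[18] = 17; s[19] = 20; s[20] = 1; s[21] = 21; s[22] = 22; s[23] = 7; s[24] = 29; s[25] = 0.
The sequence repeats with period 24.
(6708 - 0) mod 24 = 12, so s[6708] = s[12] = 25.

25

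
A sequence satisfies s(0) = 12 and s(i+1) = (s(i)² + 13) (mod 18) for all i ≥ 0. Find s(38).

Listing terms: s(0) = 12, s(1) = 13, s(2) = 2, s(3) = 17, s(4) = 14, s(5) = 11, s(6) = 8, s(7) = 5, s(8) = 2.
Since s(8) = s(2) = 2, the sequence is eventually periodic: after a pre-period of length 2 it cycles with period 6.
For i ≥ 2, s(i) depends only on (i - 2) mod 6. (38 - 2) mod 6 = 0, so s(38) = s(2) = 2.

2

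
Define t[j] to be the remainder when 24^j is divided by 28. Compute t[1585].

Computing terms: t[1] = 24, t[2] = 16, t[3] = 20, t[4] = 4, t[5] = 12, t[6] = 8, t[7] = 24.
Since t[7] = t[1] = 24, the sequence is periodic with period 6.
So t[1585] = t[1 + ((1585-1) mod 6)] = t[1] = 24.

24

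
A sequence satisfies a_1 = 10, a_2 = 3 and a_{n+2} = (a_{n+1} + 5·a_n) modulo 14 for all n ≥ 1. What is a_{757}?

10

Listing terms: a_1 = 10; a_2 = 3; a_3 = 11; a_4 = 12; a_5 = 11; a_6 = 1; a_7 = 0; a_8 = 5; a_9 = 5; a_{10} = 2; a_{11} = 13; a_{12} = 9; a_{13} = 4; a_{14} = 7; a_{15} = 13; a_{16} = 6; a_{17} = 1; a_{18} = 3; a_{19} = 8; a_{20} = 9; a_{21} = 7; a_{22} = 10; a_{23} = 3.
The sequence repeats with period 21.
(757 - 1) mod 21 = 0, so a_{757} = a_1 = 10.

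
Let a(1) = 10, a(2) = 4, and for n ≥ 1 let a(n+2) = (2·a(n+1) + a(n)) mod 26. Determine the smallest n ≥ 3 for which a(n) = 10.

13

We have a(1) = 10,  a(2) = 4,  a(3) = 18,  a(4) = 14,  a(5) = 20,  a(6) = 2,  a(7) = 24,  a(8) = 24,  a(9) = 20,  a(10) = 12,  a(11) = 18,  a(12) = 22,  a(13) = 10,  a(14) = 16,  a(15) = 16,  a(16) = 22,  a(17) = 8,  a(18) = 12,  a(19) = 6,  a(20) = 24,  a(21) = 2,  a(22) = 2,  a(23) = 6,  a(24) = 14,  a(25) = 8,  a(26) = 4,  a(27) = 16,  a(28) = 10,  a(29) = 10,  a(30) = 4.
The sequence repeats with period 28.
The value 10 first appears (with n ≥ 3) at a(13).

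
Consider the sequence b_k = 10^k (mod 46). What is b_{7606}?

b_1 = 10,  b_2 = 8,  b_3 = 34,  b_4 = 18,  b_5 = 42,  b_6 = 6,  b_7 = 14,  b_8 = 2,  b_9 = 20,  b_{10} = 16,  b_{11} = 22,  b_{12} = 36,  b_{13} = 38,  b_{14} = 12,  b_{15} = 28,  b_{16} = 4,  b_{17} = 40,  b_{18} = 32,  b_{19} = 44,  b_{20} = 26,  b_{21} = 30,  b_{22} = 24,  b_{23} = 10.
Since b_{23} = b_1 = 10, the sequence is periodic with period 22.
So b_{7606} = b_{1 + ((7606-1) mod 22)} = b_{16} = 4.

4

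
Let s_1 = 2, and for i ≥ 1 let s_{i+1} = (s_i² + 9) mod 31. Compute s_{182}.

19

Computing terms: s_1 = 2,  s_2 = 13,  s_3 = 23,  s_4 = 11,  s_5 = 6,  s_6 = 14,  s_7 = 19,  s_8 = 29,  s_9 = 13.
Since s_9 = s_2 = 13, the sequence is eventually periodic: after a pre-period of length 1 it cycles with period 7.
For i ≥ 2, s_i depends only on (i - 2) mod 7. (182 - 2) mod 7 = 5, so s_{182} = s_7 = 19.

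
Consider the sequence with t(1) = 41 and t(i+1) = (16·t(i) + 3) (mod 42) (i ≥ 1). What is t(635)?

29

Computing terms: t(1) = 41; t(2) = 29; t(3) = 5; t(4) = 41.
Since t(4) = t(1) = 41, the sequence is periodic with period 3.
(635 - 1) mod 3 = 1, so t(635) = t(2) = 29.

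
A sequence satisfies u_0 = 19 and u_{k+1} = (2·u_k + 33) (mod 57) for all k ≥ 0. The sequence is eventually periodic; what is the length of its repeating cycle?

u_0 = 19; u_1 = 14; u_2 = 4; u_3 = 41; u_4 = 1; u_5 = 35; u_6 = 46; u_7 = 11; u_8 = 55; u_9 = 29; u_{10} = 34; u_{11} = 44; u_{12} = 7; u_{13} = 47; u_{14} = 13; u_{15} = 2; u_{16} = 37; u_{17} = 50; u_{18} = 19.
The sequence repeats with period 18.

18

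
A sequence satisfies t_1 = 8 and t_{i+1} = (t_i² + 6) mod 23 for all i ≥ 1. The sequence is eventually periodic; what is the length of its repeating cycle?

t_1 = 8,  t_2 = 1,  t_3 = 7,  t_4 = 9,  t_5 = 18,  t_6 = 8.
Since t_6 = t_1 = 8, the sequence is periodic with period 5.

5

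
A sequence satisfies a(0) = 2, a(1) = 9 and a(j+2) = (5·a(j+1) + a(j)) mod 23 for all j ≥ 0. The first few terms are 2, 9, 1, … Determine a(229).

5

a(0) = 2, a(1) = 9, a(2) = 1, a(3) = 14, a(4) = 2, a(5) = 1, a(6) = 7, a(7) = 13, a(8) = 3, a(9) = 5, a(10) = 5, a(11) = 7, a(12) = 17, a(13) = 0, a(14) = 17, a(15) = 16, a(16) = 5, a(17) = 18, a(18) = 3, a(19) = 10, a(20) = 7, a(21) = 22, a(22) = 2, a(23) = 9.
The sequence repeats with period 22.
(229 - 0) mod 22 = 9, so a(229) = a(9) = 5.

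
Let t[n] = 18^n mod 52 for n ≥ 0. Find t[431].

Listing terms: t[0] = 1; t[1] = 18; t[2] = 12; t[3] = 8; t[4] = 40; t[5] = 44; t[6] = 12.
Since t[6] = t[2] = 12, the sequence is eventually periodic: after a pre-period of length 2 it cycles with period 4.
For n ≥ 2, t[n] depends only on (n - 2) mod 4. (431 - 2) mod 4 = 1, so t[431] = t[3] = 8.

8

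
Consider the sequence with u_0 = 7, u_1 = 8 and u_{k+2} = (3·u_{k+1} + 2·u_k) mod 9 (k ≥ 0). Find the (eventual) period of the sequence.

We have u_0 = 7, u_1 = 8, u_2 = 2, u_3 = 4, u_4 = 7, u_5 = 2, u_6 = 2, u_7 = 1, u_8 = 7, u_9 = 5, u_{10} = 2, u_{11} = 7, u_{12} = 7, u_{13} = 8.
The sequence repeats with period 12.

12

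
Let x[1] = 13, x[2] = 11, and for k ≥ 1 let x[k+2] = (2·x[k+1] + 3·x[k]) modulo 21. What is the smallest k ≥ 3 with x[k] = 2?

6

x[1] = 13,  x[2] = 11,  x[3] = 19,  x[4] = 8,  x[5] = 10,  x[6] = 2,  x[7] = 13,  x[8] = 11.
The sequence repeats with period 6.
The value 2 first appears (with k ≥ 3) at x[6].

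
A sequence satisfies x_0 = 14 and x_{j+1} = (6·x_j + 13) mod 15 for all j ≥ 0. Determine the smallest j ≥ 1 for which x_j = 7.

x_0 = 14; x_1 = 7; x_2 = 10; x_3 = 13; x_4 = 1; x_5 = 4; x_6 = 7.
Since x_6 = x_1 = 7, the sequence is eventually periodic: after a pre-period of length 1 it cycles with period 5.
The value 7 first appears (with j ≥ 1) at x_1.

1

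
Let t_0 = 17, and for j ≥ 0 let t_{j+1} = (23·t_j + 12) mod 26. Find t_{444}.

Listing terms: t_0 = 17, t_1 = 13, t_2 = 25, t_3 = 15, t_4 = 19, t_5 = 7, t_6 = 17.
Since t_6 = t_0 = 17, the sequence is periodic with period 6.
(444 - 0) mod 6 = 0, so t_{444} = t_0 = 17.

17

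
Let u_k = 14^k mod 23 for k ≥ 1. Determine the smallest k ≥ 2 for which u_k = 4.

Computing terms: u_1 = 14; u_2 = 12; u_3 = 7; u_4 = 6; u_5 = 15; u_6 = 3; u_7 = 19; u_8 = 13; u_9 = 21; u_{10} = 18; u_{11} = 22; u_{12} = 9; u_{13} = 11; u_{14} = 16; u_{15} = 17; u_{16} = 8; u_{17} = 20; u_{18} = 4; u_{19} = 10; u_{20} = 2; u_{21} = 5; u_{22} = 1; u_{23} = 14.
Since u_{23} = u_1 = 14, the sequence is periodic with period 22.
The value 4 first appears (with k ≥ 2) at u_{18}.

18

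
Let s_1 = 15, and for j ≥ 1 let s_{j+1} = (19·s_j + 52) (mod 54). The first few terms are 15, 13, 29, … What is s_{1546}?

3

s_1 = 15, s_2 = 13, s_3 = 29, s_4 = 9, s_5 = 7, s_6 = 23, s_7 = 3, s_8 = 1, s_9 = 17, s_{10} = 51, s_{11} = 49, s_{12} = 11, s_{13} = 45, s_{14} = 43, s_{15} = 5, s_{16} = 39, s_{17} = 37, s_{18} = 53, s_{19} = 33, s_{20} = 31, s_{21} = 47, s_{22} = 27, s_{23} = 25, s_{24} = 41, s_{25} = 21, s_{26} = 19, s_{27} = 35, s_{28} = 15.
The sequence repeats with period 27.
(1546 - 1) mod 27 = 6, so s_{1546} = s_7 = 3.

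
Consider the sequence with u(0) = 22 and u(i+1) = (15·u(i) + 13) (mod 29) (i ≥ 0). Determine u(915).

8

We have u(0) = 22,  u(1) = 24,  u(2) = 25,  u(3) = 11,  u(4) = 4,  u(5) = 15,  u(6) = 6,  u(7) = 16,  u(8) = 21,  u(9) = 9,  u(10) = 3,  u(11) = 0,  u(12) = 13,  u(13) = 5,  u(14) = 1,  u(15) = 28,  u(16) = 27,  u(17) = 12,  u(18) = 19,  u(19) = 8,  u(20) = 17,  u(21) = 7,  u(22) = 2,  u(23) = 14,  u(24) = 20,  u(25) = 23,  u(26) = 10,  u(27) = 18,  u(28) = 22.
Since u(28) = u(0) = 22, the sequence is periodic with period 28.
(915 - 0) mod 28 = 19, so u(915) = u(19) = 8.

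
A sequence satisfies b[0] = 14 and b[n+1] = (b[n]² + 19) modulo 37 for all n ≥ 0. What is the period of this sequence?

b[0] = 14,  b[1] = 30,  b[2] = 31,  b[3] = 18,  b[4] = 10,  b[5] = 8,  b[6] = 9,  b[7] = 26,  b[8] = 29,  b[9] = 9.
Since b[9] = b[6] = 9, the sequence is eventually periodic: after a pre-period of length 6 it cycles with period 3.

3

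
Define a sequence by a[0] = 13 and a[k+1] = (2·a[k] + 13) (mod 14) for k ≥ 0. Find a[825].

We have a[0] = 13,  a[1] = 11,  a[2] = 7,  a[3] = 13.
The sequence repeats with period 3.
So a[825] = a[0 + ((825-0) mod 3)] = a[0] = 13.

13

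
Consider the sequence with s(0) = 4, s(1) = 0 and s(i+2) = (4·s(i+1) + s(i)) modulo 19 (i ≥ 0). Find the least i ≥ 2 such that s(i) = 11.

4

Computing terms: s(0) = 4; s(1) = 0; s(2) = 4; s(3) = 16; s(4) = 11; s(5) = 3; s(6) = 4; s(7) = 0.
Since (s(6), s(7)) = (s(0), s(1)) = (4, 0) (two consecutive terms determine the rest), the sequence is periodic with period 6.
The value 11 first appears (with i ≥ 2) at s(4).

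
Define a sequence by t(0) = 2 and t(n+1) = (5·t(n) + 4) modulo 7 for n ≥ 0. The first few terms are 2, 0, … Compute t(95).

1

Listing terms: t(0) = 2, t(1) = 0, t(2) = 4, t(3) = 3, t(4) = 5, t(5) = 1, t(6) = 2.
Since t(6) = t(0) = 2, the sequence is periodic with period 6.
So t(95) = t(0 + ((95-0) mod 6)) = t(5) = 1.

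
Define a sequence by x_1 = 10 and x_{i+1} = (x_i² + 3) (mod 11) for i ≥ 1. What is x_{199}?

Listing terms: x_1 = 10,  x_2 = 4,  x_3 = 8,  x_4 = 1,  x_5 = 4.
Since x_5 = x_2 = 4, the sequence is eventually periodic: after a pre-period of length 1 it cycles with period 3.
For i ≥ 2, x_i depends only on (i - 2) mod 3. (199 - 2) mod 3 = 2, so x_{199} = x_4 = 1.

1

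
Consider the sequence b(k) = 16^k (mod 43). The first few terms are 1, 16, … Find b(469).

Computing terms: b(0) = 1, b(1) = 16, b(2) = 41, b(3) = 11, b(4) = 4, b(5) = 21, b(6) = 35, b(7) = 1.
The sequence repeats with period 7.
(469 - 0) mod 7 = 0, so b(469) = b(0) = 1.

1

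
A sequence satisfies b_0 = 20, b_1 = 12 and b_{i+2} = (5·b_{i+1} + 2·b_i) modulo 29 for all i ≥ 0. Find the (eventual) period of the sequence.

28

Listing terms: b_0 = 20, b_1 = 12, b_2 = 13, b_3 = 2, b_4 = 7, b_5 = 10, b_6 = 6, b_7 = 21, b_8 = 1, b_9 = 18, b_{10} = 5, b_{11} = 3, b_{12} = 25, b_{13} = 15, b_{14} = 9, b_{15} = 17, b_{16} = 16, b_{17} = 27, b_{18} = 22, b_{19} = 19, b_{20} = 23, b_{21} = 8, b_{22} = 28, b_{23} = 11, b_{24} = 24, b_{25} = 26, b_{26} = 4, b_{27} = 14, b_{28} = 20, b_{29} = 12.
Since (b_{28}, b_{29}) = (b_0, b_1) = (20, 12) (two consecutive terms determine the rest), the sequence is periodic with period 28.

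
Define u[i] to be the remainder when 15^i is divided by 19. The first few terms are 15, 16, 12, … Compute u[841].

10

Computing terms: u[1] = 15, u[2] = 16, u[3] = 12, u[4] = 9, u[5] = 2, u[6] = 11, u[7] = 13, u[8] = 5, u[9] = 18, u[10] = 4, u[11] = 3, u[12] = 7, u[13] = 10, u[14] = 17, u[15] = 8, u[16] = 6, u[17] = 14, u[18] = 1, u[19] = 15.
The sequence repeats with period 18.
So u[841] = u[1 + ((841-1) mod 18)] = u[13] = 10.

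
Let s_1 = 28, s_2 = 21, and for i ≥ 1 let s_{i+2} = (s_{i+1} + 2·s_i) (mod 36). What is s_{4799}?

33

We have s_1 = 28,  s_2 = 21,  s_3 = 5,  s_4 = 11,  s_5 = 21,  s_6 = 7,  s_7 = 13,  s_8 = 27,  s_9 = 17,  s_{10} = 35,  s_{11} = 33,  s_{12} = 31,  s_{13} = 25,  s_{14} = 15,  s_{15} = 29,  s_{16} = 23,  s_{17} = 9,  s_{18} = 19,  s_{19} = 1,  s_{20} = 3,  s_{21} = 5,  s_{22} = 11.
Since (s_{21}, s_{22}) = (s_3, s_4) = (5, 11) (two consecutive terms determine the rest), the sequence is eventually periodic: after a pre-period of length 2 it cycles with period 18.
For i ≥ 3, s_i depends only on (i - 3) mod 18. (4799 - 3) mod 18 = 8, so s_{4799} = s_{11} = 33.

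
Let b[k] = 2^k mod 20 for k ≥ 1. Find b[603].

Computing terms: b[1] = 2,  b[2] = 4,  b[3] = 8,  b[4] = 16,  b[5] = 12,  b[6] = 4.
Since b[6] = b[2] = 4, the sequence is eventually periodic: after a pre-period of length 1 it cycles with period 4.
For k ≥ 2, b[k] depends only on (k - 2) mod 4. (603 - 2) mod 4 = 1, so b[603] = b[3] = 8.

8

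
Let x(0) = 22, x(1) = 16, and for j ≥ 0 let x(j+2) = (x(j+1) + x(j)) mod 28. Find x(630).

14

x(0) = 22,  x(1) = 16,  x(2) = 10,  x(3) = 26,  x(4) = 8,  x(5) = 6,  x(6) = 14,  x(7) = 20,  x(8) = 6,  x(9) = 26,  x(10) = 4,  x(11) = 2,  x(12) = 6,  x(13) = 8,  x(14) = 14,  x(15) = 22,  x(16) = 8,  x(17) = 2,  x(18) = 10,  x(19) = 12,  x(20) = 22,  x(21) = 6,  x(22) = 0,  x(23) = 6,  x(24) = 6,  x(25) = 12,  x(26) = 18,  x(27) = 2,  x(28) = 20,  x(29) = 22,  x(30) = 14,  x(31) = 8,  x(32) = 22,  x(33) = 2,  x(34) = 24,  x(35) = 26,  x(36) = 22,  x(37) = 20,  x(38) = 14,  x(39) = 6,  x(40) = 20,  x(41) = 26,  x(42) = 18,  x(43) = 16,  x(44) = 6,  x(45) = 22,  x(46) = 0,  x(47) = 22,  x(48) = 22,  x(49) = 16.
The sequence repeats with period 48.
(630 - 0) mod 48 = 6, so x(630) = x(6) = 14.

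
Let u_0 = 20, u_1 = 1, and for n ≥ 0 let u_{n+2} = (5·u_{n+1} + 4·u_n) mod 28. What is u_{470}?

u_0 = 20; u_1 = 1; u_2 = 1; u_3 = 9; u_4 = 21; u_5 = 1; u_6 = 5; u_7 = 1; u_8 = 25; u_9 = 17; u_{10} = 17; u_{11} = 13; u_{12} = 21; u_{13} = 17; u_{14} = 1; u_{15} = 17; u_{16} = 5; u_{17} = 9; u_{18} = 9; u_{19} = 25; u_{20} = 21; u_{21} = 9; u_{22} = 17; u_{23} = 9; u_{24} = 1; u_{25} = 13; u_{26} = 13; u_{27} = 5; u_{28} = 21; u_{29} = 13; u_{30} = 9; u_{31} = 13; u_{32} = 17; u_{33} = 25; u_{34} = 25; u_{35} = 1; u_{36} = 21; u_{37} = 25; u_{38} = 13; u_{39} = 25; u_{40} = 9; u_{41} = 5; u_{42} = 5; u_{43} = 17; u_{44} = 21; u_{45} = 5; u_{46} = 25; u_{47} = 5; u_{48} = 13; u_{49} = 1; u_{50} = 1.
Since (u_{49}, u_{50}) = (u_1, u_2) = (1, 1) (two consecutive terms determine the rest), the sequence is eventually periodic: after a pre-period of length 1 it cycles with period 48.
For n ≥ 1, u_n depends only on (n - 1) mod 48. (470 - 1) mod 48 = 37, so u_{470} = u_{38} = 13.

13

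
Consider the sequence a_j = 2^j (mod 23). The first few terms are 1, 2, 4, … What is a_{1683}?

1

Listing terms: a_0 = 1; a_1 = 2; a_2 = 4; a_3 = 8; a_4 = 16; a_5 = 9; a_6 = 18; a_7 = 13; a_8 = 3; a_9 = 6; a_{10} = 12; a_{11} = 1.
Since a_{11} = a_0 = 1, the sequence is periodic with period 11.
(1683 - 0) mod 11 = 0, so a_{1683} = a_0 = 1.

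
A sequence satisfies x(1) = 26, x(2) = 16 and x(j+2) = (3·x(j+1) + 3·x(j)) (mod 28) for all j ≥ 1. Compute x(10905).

x(1) = 26, x(2) = 16, x(3) = 14, x(4) = 6, x(5) = 4, x(6) = 2, x(7) = 18, x(8) = 4, x(9) = 10, x(10) = 14, x(11) = 16, x(12) = 6, x(13) = 10, x(14) = 20, x(15) = 6, x(16) = 22, x(17) = 0, x(18) = 10, x(19) = 2, x(20) = 8, x(21) = 2, x(22) = 2, x(23) = 12, x(24) = 14, x(25) = 22, x(26) = 24, x(27) = 26, x(28) = 10, x(29) = 24, x(30) = 18, x(31) = 14, x(32) = 12, x(33) = 22, x(34) = 18, x(35) = 8, x(36) = 22, x(37) = 6, x(38) = 0, x(39) = 18, x(40) = 26, x(41) = 20, x(42) = 26, x(43) = 26, x(44) = 16.
Since (x(43), x(44)) = (x(1), x(2)) = (26, 16) (two consecutive terms determine the rest), the sequence is periodic with period 42.
So x(10905) = x(1 + ((10905-1) mod 42)) = x(27) = 26.

26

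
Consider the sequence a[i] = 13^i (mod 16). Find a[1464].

We have a[0] = 1,  a[1] = 13,  a[2] = 9,  a[3] = 5,  a[4] = 1.
The sequence repeats with period 4.
So a[1464] = a[0 + ((1464-0) mod 4)] = a[0] = 1.

1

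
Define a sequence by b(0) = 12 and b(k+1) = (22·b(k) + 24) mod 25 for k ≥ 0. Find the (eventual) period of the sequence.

20

Computing terms: b(0) = 12,  b(1) = 13,  b(2) = 10,  b(3) = 19,  b(4) = 17,  b(5) = 23,  b(6) = 5,  b(7) = 9,  b(8) = 22,  b(9) = 8,  b(10) = 0,  b(11) = 24,  b(12) = 2,  b(13) = 18,  b(14) = 20,  b(15) = 14,  b(16) = 7,  b(17) = 3,  b(18) = 15,  b(19) = 4,  b(20) = 12.
Since b(20) = b(0) = 12, the sequence is periodic with period 20.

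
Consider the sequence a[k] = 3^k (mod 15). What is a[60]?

Computing terms: a[0] = 1, a[1] = 3, a[2] = 9, a[3] = 12, a[4] = 6, a[5] = 3.
Since a[5] = a[1] = 3, the sequence is eventually periodic: after a pre-period of length 1 it cycles with period 4.
For k ≥ 1, a[k] depends only on (k - 1) mod 4. (60 - 1) mod 4 = 3, so a[60] = a[4] = 6.

6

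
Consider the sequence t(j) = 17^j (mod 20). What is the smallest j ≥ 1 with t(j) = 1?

We have t(0) = 1,  t(1) = 17,  t(2) = 9,  t(3) = 13,  t(4) = 1.
Since t(4) = t(0) = 1, the sequence is periodic with period 4.
The value 1 next appears (with j ≥ 1) at t(4).

4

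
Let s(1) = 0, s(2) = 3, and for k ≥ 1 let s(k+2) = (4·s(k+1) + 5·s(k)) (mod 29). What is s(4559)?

Listing terms: s(1) = 0; s(2) = 3; s(3) = 12; s(4) = 5; s(5) = 22; s(6) = 26; s(7) = 11; s(8) = 0; s(9) = 26; s(10) = 17; s(11) = 24; s(12) = 7; s(13) = 3; s(14) = 18; s(15) = 0; s(16) = 3.
The sequence repeats with period 14.
(4559 - 1) mod 14 = 8, so s(4559) = s(9) = 26.

26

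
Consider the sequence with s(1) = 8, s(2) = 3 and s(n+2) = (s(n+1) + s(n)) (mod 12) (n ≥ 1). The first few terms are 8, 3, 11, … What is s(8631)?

s(1) = 8,  s(2) = 3,  s(3) = 11,  s(4) = 2,  s(5) = 1,  s(6) = 3,  s(7) = 4,  s(8) = 7,  s(9) = 11,  s(10) = 6,  s(11) = 5,  s(12) = 11,  s(13) = 4,  s(14) = 3,  s(15) = 7,  s(16) = 10,  s(17) = 5,  s(18) = 3,  s(19) = 8,  s(20) = 11,  s(21) = 7,  s(22) = 6,  s(23) = 1,  s(24) = 7,  s(25) = 8,  s(26) = 3.
Since (s(25), s(26)) = (s(1), s(2)) = (8, 3) (two consecutive terms determine the rest), the sequence is periodic with period 24.
So s(8631) = s(1 + ((8631-1) mod 24)) = s(15) = 7.

7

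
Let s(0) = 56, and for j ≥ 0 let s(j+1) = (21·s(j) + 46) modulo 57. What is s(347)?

7

s(0) = 56,  s(1) = 25,  s(2) = 1,  s(3) = 10,  s(4) = 28,  s(5) = 7,  s(6) = 22,  s(7) = 52,  s(8) = 55,  s(9) = 4,  s(10) = 16,  s(11) = 40,  s(12) = 31,  s(13) = 13,  s(14) = 34,  s(15) = 19,  s(16) = 46,  s(17) = 43,  s(18) = 37,  s(19) = 25.
Since s(19) = s(1) = 25, the sequence is eventually periodic: after a pre-period of length 1 it cycles with period 18.
For j ≥ 1, s(j) depends only on (j - 1) mod 18. (347 - 1) mod 18 = 4, so s(347) = s(5) = 7.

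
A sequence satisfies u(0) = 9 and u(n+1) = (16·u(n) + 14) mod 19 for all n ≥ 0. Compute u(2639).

Computing terms: u(0) = 9, u(1) = 6, u(2) = 15, u(3) = 7, u(4) = 12, u(5) = 16, u(6) = 4, u(7) = 2, u(8) = 8, u(9) = 9.
Since u(9) = u(0) = 9, the sequence is periodic with period 9.
So u(2639) = u(0 + ((2639-0) mod 9)) = u(2) = 15.

15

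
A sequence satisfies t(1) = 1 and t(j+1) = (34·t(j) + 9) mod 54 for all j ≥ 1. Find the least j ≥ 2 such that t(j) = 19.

t(1) = 1,  t(2) = 43,  t(3) = 13,  t(4) = 19,  t(5) = 7,  t(6) = 31,  t(7) = 37,  t(8) = 25,  t(9) = 49,  t(10) = 1.
The sequence repeats with period 9.
The value 19 first appears (with j ≥ 2) at t(4).

4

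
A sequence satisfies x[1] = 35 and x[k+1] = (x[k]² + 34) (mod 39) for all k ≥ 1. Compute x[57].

38

x[1] = 35,  x[2] = 11,  x[3] = 38,  x[4] = 35.
The sequence repeats with period 3.
So x[57] = x[1 + ((57-1) mod 3)] = x[3] = 38.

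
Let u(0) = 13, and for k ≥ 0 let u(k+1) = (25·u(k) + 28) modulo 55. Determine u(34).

u(0) = 13; u(1) = 23; u(2) = 53; u(3) = 33; u(4) = 28; u(5) = 13.
The sequence repeats with period 5.
(34 - 0) mod 5 = 4, so u(34) = u(4) = 28.

28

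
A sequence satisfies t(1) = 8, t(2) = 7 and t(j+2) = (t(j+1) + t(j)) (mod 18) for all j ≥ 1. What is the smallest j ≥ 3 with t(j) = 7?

t(1) = 8, t(2) = 7, t(3) = 15, t(4) = 4, t(5) = 1, t(6) = 5, t(7) = 6, t(8) = 11, t(9) = 17, t(10) = 10, t(11) = 9, t(12) = 1, t(13) = 10, t(14) = 11, t(15) = 3, t(16) = 14, t(17) = 17, t(18) = 13, t(19) = 12, t(20) = 7, t(21) = 1, t(22) = 8, t(23) = 9, t(24) = 17, t(25) = 8, t(26) = 7.
Since (t(25), t(26)) = (t(1), t(2)) = (8, 7) (two consecutive terms determine the rest), the sequence is periodic with period 24.
The value 7 first appears (with j ≥ 3) at t(20).

20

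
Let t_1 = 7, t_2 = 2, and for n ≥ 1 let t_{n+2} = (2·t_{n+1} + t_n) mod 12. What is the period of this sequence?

8

Listing terms: t_1 = 7; t_2 = 2; t_3 = 11; t_4 = 0; t_5 = 11; t_6 = 10; t_7 = 7; t_8 = 0; t_9 = 7; t_{10} = 2.
The sequence repeats with period 8.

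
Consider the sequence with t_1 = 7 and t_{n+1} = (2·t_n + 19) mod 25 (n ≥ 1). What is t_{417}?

17

t_1 = 7,  t_2 = 8,  t_3 = 10,  t_4 = 14,  t_5 = 22,  t_6 = 13,  t_7 = 20,  t_8 = 9,  t_9 = 12,  t_{10} = 18,  t_{11} = 5,  t_{12} = 4,  t_{13} = 2,  t_{14} = 23,  t_{15} = 15,  t_{16} = 24,  t_{17} = 17,  t_{18} = 3,  t_{19} = 0,  t_{20} = 19,  t_{21} = 7.
Since t_{21} = t_1 = 7, the sequence is periodic with period 20.
So t_{417} = t_{1 + ((417-1) mod 20)} = t_{17} = 17.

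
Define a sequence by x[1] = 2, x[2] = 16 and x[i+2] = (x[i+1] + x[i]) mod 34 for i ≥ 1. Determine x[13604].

30

x[1] = 2, x[2] = 16, x[3] = 18, x[4] = 0, x[5] = 18, x[6] = 18, x[7] = 2, x[8] = 20, x[9] = 22, x[10] = 8, x[11] = 30, x[12] = 4, x[13] = 0, x[14] = 4, x[15] = 4, x[16] = 8, x[17] = 12, x[18] = 20, x[19] = 32, x[20] = 18, x[21] = 16, x[22] = 0, x[23] = 16, x[24] = 16, x[25] = 32, x[26] = 14, x[27] = 12, x[28] = 26, x[29] = 4, x[30] = 30, x[31] = 0, x[32] = 30, x[33] = 30, x[34] = 26, x[35] = 22, x[36] = 14, x[37] = 2, x[38] = 16.
The sequence repeats with period 36.
(13604 - 1) mod 36 = 31, so x[13604] = x[32] = 30.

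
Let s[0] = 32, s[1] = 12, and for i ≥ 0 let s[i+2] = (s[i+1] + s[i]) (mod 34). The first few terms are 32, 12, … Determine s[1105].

We have s[0] = 32; s[1] = 12; s[2] = 10; s[3] = 22; s[4] = 32; s[5] = 20; s[6] = 18; s[7] = 4; s[8] = 22; s[9] = 26; s[10] = 14; s[11] = 6; s[12] = 20; s[13] = 26; s[14] = 12; s[15] = 4; s[16] = 16; s[17] = 20; s[18] = 2; s[19] = 22; s[20] = 24; s[21] = 12; s[22] = 2; s[23] = 14; s[24] = 16; s[25] = 30; s[26] = 12; s[27] = 8; s[28] = 20; s[29] = 28; s[30] = 14; s[31] = 8; s[32] = 22; s[33] = 30; s[34] = 18; s[35] = 14; s[36] = 32; s[37] = 12.
Since (s[36], s[37]) = (s[0], s[1]) = (32, 12) (two consecutive terms determine the rest), the sequence is periodic with period 36.
(1105 - 0) mod 36 = 25, so s[1105] = s[25] = 30.

30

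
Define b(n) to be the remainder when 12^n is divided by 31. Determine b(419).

We have b(0) = 1,  b(1) = 12,  b(2) = 20,  b(3) = 23,  b(4) = 28,  b(5) = 26,  b(6) = 2,  b(7) = 24,  b(8) = 9,  b(9) = 15,  b(10) = 25,  b(11) = 21,  b(12) = 4,  b(13) = 17,  b(14) = 18,  b(15) = 30,  b(16) = 19,  b(17) = 11,  b(18) = 8,  b(19) = 3,  b(20) = 5,  b(21) = 29,  b(22) = 7,  b(23) = 22,  b(24) = 16,  b(25) = 6,  b(26) = 10,  b(27) = 27,  b(28) = 14,  b(29) = 13,  b(30) = 1.
The sequence repeats with period 30.
So b(419) = b(0 + ((419-0) mod 30)) = b(29) = 13.

13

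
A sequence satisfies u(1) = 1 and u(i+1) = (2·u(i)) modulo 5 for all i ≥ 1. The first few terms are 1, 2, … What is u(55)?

We have u(1) = 1; u(2) = 2; u(3) = 4; u(4) = 3; u(5) = 1.
The sequence repeats with period 4.
So u(55) = u(1 + ((55-1) mod 4)) = u(3) = 4.

4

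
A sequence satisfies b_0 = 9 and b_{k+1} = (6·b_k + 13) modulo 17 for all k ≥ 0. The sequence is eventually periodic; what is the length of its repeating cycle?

Computing terms: b_0 = 9; b_1 = 16; b_2 = 7; b_3 = 4; b_4 = 3; b_5 = 14; b_6 = 12; b_7 = 0; b_8 = 13; b_9 = 6; b_{10} = 15; b_{11} = 1; b_{12} = 2; b_{13} = 8; b_{14} = 10; b_{15} = 5; b_{16} = 9.
Since b_{16} = b_0 = 9, the sequence is periodic with period 16.

16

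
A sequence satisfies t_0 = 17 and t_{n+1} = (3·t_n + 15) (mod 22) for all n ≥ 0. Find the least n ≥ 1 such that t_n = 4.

7

Computing terms: t_0 = 17; t_1 = 0; t_2 = 15; t_3 = 16; t_4 = 19; t_5 = 6; t_6 = 11; t_7 = 4; t_8 = 5; t_9 = 8; t_{10} = 17.
The sequence repeats with period 10.
The value 4 first appears (with n ≥ 1) at t_7.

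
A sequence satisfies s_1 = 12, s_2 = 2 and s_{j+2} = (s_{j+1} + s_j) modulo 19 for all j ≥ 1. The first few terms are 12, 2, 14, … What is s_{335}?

5

Computing terms: s_1 = 12,  s_2 = 2,  s_3 = 14,  s_4 = 16,  s_5 = 11,  s_6 = 8,  s_7 = 0,  s_8 = 8,  s_9 = 8,  s_{10} = 16,  s_{11} = 5,  s_{12} = 2,  s_{13} = 7,  s_{14} = 9,  s_{15} = 16,  s_{16} = 6,  s_{17} = 3,  s_{18} = 9,  s_{19} = 12,  s_{20} = 2.
Since (s_{19}, s_{20}) = (s_1, s_2) = (12, 2) (two consecutive terms determine the rest), the sequence is periodic with period 18.
(335 - 1) mod 18 = 10, so s_{335} = s_{11} = 5.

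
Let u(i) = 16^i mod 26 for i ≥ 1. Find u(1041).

14

We have u(1) = 16; u(2) = 22; u(3) = 14; u(4) = 16.
The sequence repeats with period 3.
So u(1041) = u(1 + ((1041-1) mod 3)) = u(3) = 14.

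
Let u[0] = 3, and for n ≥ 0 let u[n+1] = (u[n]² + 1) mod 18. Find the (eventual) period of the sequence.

Computing terms: u[0] = 3,  u[1] = 10,  u[2] = 11,  u[3] = 14,  u[4] = 17,  u[5] = 2,  u[6] = 5,  u[7] = 8,  u[8] = 11.
Since u[8] = u[2] = 11, the sequence is eventually periodic: after a pre-period of length 2 it cycles with period 6.

6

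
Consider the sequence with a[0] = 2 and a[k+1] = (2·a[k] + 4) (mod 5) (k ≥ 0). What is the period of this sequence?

We have a[0] = 2; a[1] = 3; a[2] = 0; a[3] = 4; a[4] = 2.
Since a[4] = a[0] = 2, the sequence is periodic with period 4.

4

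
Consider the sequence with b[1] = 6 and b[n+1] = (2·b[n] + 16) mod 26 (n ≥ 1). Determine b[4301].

Listing terms: b[1] = 6; b[2] = 2; b[3] = 20; b[4] = 4; b[5] = 24; b[6] = 12; b[7] = 14; b[8] = 18; b[9] = 0; b[10] = 16; b[11] = 22; b[12] = 8; b[13] = 6.
The sequence repeats with period 12.
So b[4301] = b[1 + ((4301-1) mod 12)] = b[5] = 24.

24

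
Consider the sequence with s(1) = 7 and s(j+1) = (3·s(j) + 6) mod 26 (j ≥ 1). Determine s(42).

Listing terms: s(1) = 7,  s(2) = 1,  s(3) = 9,  s(4) = 7.
The sequence repeats with period 3.
So s(42) = s(1 + ((42-1) mod 3)) = s(3) = 9.

9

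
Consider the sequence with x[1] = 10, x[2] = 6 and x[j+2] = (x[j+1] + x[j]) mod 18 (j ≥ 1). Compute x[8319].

x[1] = 10; x[2] = 6; x[3] = 16; x[4] = 4; x[5] = 2; x[6] = 6; x[7] = 8; x[8] = 14; x[9] = 4; x[10] = 0; x[11] = 4; x[12] = 4; x[13] = 8; x[14] = 12; x[15] = 2; x[16] = 14; x[17] = 16; x[18] = 12; x[19] = 10; x[20] = 4; x[21] = 14; x[22] = 0; x[23] = 14; x[24] = 14; x[25] = 10; x[26] = 6.
The sequence repeats with period 24.
(8319 - 1) mod 24 = 14, so x[8319] = x[15] = 2.

2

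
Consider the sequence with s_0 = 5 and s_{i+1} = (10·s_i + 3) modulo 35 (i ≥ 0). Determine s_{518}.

8

s_0 = 5; s_1 = 18; s_2 = 8; s_3 = 13; s_4 = 28; s_5 = 3; s_6 = 33; s_7 = 18.
Since s_7 = s_1 = 18, the sequence is eventually periodic: after a pre-period of length 1 it cycles with period 6.
For i ≥ 1, s_i depends only on (i - 1) mod 6. (518 - 1) mod 6 = 1, so s_{518} = s_2 = 8.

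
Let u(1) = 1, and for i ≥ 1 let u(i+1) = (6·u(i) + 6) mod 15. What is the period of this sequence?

We have u(1) = 1,  u(2) = 12,  u(3) = 3,  u(4) = 9,  u(5) = 0,  u(6) = 6,  u(7) = 12.
Since u(7) = u(2) = 12, the sequence is eventually periodic: after a pre-period of length 1 it cycles with period 5.

5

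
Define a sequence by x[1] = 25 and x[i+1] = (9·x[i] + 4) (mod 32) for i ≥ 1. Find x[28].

29

Computing terms: x[1] = 25, x[2] = 5, x[3] = 17, x[4] = 29, x[5] = 9, x[6] = 21, x[7] = 1, x[8] = 13, x[9] = 25.
The sequence repeats with period 8.
So x[28] = x[1 + ((28-1) mod 8)] = x[4] = 29.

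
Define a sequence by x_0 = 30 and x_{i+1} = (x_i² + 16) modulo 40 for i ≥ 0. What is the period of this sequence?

3

Listing terms: x_0 = 30; x_1 = 36; x_2 = 32; x_3 = 0; x_4 = 16; x_5 = 32.
Since x_5 = x_2 = 32, the sequence is eventually periodic: after a pre-period of length 2 it cycles with period 3.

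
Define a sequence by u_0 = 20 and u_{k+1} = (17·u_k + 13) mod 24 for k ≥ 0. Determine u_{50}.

14

Listing terms: u_0 = 20, u_1 = 17, u_2 = 14, u_3 = 11, u_4 = 8, u_5 = 5, u_6 = 2, u_7 = 23, u_8 = 20.
Since u_8 = u_0 = 20, the sequence is periodic with period 8.
(50 - 0) mod 8 = 2, so u_{50} = u_2 = 14.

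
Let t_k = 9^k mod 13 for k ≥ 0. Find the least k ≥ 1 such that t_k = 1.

3

Computing terms: t_0 = 1, t_1 = 9, t_2 = 3, t_3 = 1.
Since t_3 = t_0 = 1, the sequence is periodic with period 3.
The value 1 next appears (with k ≥ 1) at t_3.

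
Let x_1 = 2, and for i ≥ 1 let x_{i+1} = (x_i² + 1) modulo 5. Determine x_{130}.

Computing terms: x_1 = 2,  x_2 = 0,  x_3 = 1,  x_4 = 2.
Since x_4 = x_1 = 2, the sequence is periodic with period 3.
So x_{130} = x_{1 + ((130-1) mod 3)} = x_1 = 2.

2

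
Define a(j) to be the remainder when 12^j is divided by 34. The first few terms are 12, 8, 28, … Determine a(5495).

24

Computing terms: a(1) = 12, a(2) = 8, a(3) = 28, a(4) = 30, a(5) = 20, a(6) = 2, a(7) = 24, a(8) = 16, a(9) = 22, a(10) = 26, a(11) = 6, a(12) = 4, a(13) = 14, a(14) = 32, a(15) = 10, a(16) = 18, a(17) = 12.
Since a(17) = a(1) = 12, the sequence is periodic with period 16.
So a(5495) = a(1 + ((5495-1) mod 16)) = a(7) = 24.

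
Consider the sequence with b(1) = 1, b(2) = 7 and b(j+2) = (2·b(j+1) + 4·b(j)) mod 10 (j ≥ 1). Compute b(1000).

0

Computing terms: b(1) = 1,  b(2) = 7,  b(3) = 8,  b(4) = 4,  b(5) = 0,  b(6) = 6,  b(7) = 2,  b(8) = 8,  b(9) = 4.
Since (b(8), b(9)) = (b(3), b(4)) = (8, 4) (two consecutive terms determine the rest), the sequence is eventually periodic: after a pre-period of length 2 it cycles with period 5.
For j ≥ 3, b(j) depends only on (j - 3) mod 5. (1000 - 3) mod 5 = 2, so b(1000) = b(5) = 0.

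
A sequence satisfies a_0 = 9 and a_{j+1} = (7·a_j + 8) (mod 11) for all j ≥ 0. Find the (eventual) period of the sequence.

We have a_0 = 9; a_1 = 5; a_2 = 10; a_3 = 1; a_4 = 4; a_5 = 3; a_6 = 7; a_7 = 2; a_8 = 0; a_9 = 8; a_{10} = 9.
Since a_{10} = a_0 = 9, the sequence is periodic with period 10.

10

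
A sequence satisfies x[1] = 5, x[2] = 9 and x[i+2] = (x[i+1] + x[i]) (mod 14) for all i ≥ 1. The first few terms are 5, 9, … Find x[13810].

9

We have x[1] = 5,  x[2] = 9,  x[3] = 0,  x[4] = 9,  x[5] = 9,  x[6] = 4,  x[7] = 13,  x[8] = 3,  x[9] = 2,  x[10] = 5,  x[11] = 7,  x[12] = 12,  x[13] = 5,  x[14] = 3,  x[15] = 8,  x[16] = 11,  x[17] = 5,  x[18] = 2,  x[19] = 7,  x[20] = 9,  x[21] = 2,  x[22] = 11,  x[23] = 13,  x[24] = 10,  x[25] = 9,  x[26] = 5,  x[27] = 0,  x[28] = 5,  x[29] = 5,  x[30] = 10,  x[31] = 1,  x[32] = 11,  x[33] = 12,  x[34] = 9,  x[35] = 7,  x[36] = 2,  x[37] = 9,  x[38] = 11,  x[39] = 6,  x[40] = 3,  x[41] = 9,  x[42] = 12,  x[43] = 7,  x[44] = 5,  x[45] = 12,  x[46] = 3,  x[47] = 1,  x[48] = 4,  x[49] = 5,  x[50] = 9.
Since (x[49], x[50]) = (x[1], x[2]) = (5, 9) (two consecutive terms determine the rest), the sequence is periodic with period 48.
(13810 - 1) mod 48 = 33, so x[13810] = x[34] = 9.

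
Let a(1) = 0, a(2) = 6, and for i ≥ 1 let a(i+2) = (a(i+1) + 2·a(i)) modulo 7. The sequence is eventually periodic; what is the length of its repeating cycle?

6

We have a(1) = 0, a(2) = 6, a(3) = 6, a(4) = 4, a(5) = 2, a(6) = 3, a(7) = 0, a(8) = 6.
Since (a(7), a(8)) = (a(1), a(2)) = (0, 6) (two consecutive terms determine the rest), the sequence is periodic with period 6.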